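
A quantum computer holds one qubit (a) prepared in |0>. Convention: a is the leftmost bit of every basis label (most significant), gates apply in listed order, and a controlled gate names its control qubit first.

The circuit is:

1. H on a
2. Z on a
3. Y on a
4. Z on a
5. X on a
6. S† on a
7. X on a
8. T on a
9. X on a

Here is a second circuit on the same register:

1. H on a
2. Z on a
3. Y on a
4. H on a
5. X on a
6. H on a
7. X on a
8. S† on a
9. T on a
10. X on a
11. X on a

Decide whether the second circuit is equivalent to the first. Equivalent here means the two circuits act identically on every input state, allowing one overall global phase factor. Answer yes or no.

No — the two circuits implement different unitaries, even allowing a global phase.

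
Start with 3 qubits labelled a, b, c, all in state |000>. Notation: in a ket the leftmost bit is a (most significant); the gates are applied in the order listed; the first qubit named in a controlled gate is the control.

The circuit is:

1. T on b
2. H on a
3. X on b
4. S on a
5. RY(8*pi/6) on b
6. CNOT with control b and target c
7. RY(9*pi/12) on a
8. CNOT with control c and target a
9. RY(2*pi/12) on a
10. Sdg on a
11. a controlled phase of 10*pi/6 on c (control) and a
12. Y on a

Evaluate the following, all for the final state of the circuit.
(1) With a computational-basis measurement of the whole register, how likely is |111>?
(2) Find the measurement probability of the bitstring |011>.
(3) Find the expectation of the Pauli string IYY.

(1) Outcome |111> occurs with probability 1/8.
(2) The probability of measuring |011> is 1/8.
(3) The expectation value of IYY is sqrt(3)/4.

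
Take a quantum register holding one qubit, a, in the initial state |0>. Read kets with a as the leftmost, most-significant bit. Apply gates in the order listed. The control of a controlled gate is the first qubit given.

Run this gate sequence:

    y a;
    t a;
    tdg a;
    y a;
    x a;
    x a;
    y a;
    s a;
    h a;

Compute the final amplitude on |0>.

The final state's coefficient on |0> equals -sqrt(2)/2. Key observation: gates 1-4 undo each other exactly, leaving only the rest of the circuit to track.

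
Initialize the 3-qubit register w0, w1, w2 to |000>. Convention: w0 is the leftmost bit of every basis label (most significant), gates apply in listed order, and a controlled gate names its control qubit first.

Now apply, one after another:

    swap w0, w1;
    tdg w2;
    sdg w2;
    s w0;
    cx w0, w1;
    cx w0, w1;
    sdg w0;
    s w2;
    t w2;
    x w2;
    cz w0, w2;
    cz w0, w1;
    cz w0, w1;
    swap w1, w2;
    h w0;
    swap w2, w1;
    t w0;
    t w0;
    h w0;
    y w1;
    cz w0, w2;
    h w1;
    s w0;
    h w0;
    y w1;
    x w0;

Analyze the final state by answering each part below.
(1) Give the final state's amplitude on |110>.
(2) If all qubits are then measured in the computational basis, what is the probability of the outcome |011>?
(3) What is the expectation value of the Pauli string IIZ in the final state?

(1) |110> carries amplitude 0 in the final state. Key observation: steps 2-9 multiply out to the identity, so the circuit reduces to the remaining gates.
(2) The probability of measuring |011> is 1/2.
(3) In the final state, IIZ has expectation -1.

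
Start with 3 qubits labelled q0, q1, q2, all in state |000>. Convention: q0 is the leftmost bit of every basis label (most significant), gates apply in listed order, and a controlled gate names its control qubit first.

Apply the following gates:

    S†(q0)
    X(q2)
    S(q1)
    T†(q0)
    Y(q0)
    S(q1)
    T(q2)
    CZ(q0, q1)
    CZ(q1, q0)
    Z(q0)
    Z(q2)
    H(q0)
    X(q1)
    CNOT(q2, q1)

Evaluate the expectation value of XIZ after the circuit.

The observable XIZ averages to 1.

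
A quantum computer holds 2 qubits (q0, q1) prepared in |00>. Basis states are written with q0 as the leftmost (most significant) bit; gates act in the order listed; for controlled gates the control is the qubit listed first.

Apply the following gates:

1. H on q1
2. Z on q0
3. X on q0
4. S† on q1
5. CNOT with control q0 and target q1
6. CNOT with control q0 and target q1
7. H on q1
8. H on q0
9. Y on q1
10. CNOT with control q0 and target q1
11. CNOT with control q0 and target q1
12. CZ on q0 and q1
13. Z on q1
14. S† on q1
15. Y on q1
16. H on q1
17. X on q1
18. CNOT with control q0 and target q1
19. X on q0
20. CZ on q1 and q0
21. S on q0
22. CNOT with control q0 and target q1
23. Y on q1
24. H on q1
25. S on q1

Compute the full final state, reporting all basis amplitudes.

The resulting statevector has amplitude sqrt(2)*(1 - I)/4 on |00>, sqrt(2)*(1 + I)/4 on |01>, sqrt(2)*(1 + I)/4 on |10>, sqrt(2)*(1 - I)/4 on |11>.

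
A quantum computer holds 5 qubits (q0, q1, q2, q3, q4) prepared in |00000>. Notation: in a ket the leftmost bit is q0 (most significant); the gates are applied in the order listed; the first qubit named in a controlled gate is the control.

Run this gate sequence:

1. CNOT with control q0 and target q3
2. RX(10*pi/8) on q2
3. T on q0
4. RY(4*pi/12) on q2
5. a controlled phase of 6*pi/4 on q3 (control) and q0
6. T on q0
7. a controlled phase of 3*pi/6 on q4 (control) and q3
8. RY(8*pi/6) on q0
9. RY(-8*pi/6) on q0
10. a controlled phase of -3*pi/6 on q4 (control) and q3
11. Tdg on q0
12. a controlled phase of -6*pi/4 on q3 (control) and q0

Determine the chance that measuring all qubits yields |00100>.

The probability of measuring |00100> is sqrt(2)/8 + 1/2. Key observation: gates 5-12 undo each other exactly, leaving only the rest of the circuit to track.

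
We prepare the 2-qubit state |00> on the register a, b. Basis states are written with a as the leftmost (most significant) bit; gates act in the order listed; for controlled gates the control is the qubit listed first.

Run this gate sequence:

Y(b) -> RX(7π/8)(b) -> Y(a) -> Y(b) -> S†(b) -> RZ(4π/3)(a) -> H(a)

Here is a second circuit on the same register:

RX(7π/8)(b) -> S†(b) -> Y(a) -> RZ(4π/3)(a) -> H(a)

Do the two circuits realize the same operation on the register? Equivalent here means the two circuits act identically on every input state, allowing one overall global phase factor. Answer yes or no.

No: there is an input state on which the two circuits produce genuinely different outputs (not merely differing by a phase).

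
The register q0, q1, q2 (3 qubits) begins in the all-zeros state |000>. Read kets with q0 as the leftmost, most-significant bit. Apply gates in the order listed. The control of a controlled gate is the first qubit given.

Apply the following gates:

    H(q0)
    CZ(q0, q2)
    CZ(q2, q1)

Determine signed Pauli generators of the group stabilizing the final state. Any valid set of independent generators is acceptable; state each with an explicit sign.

The final state is stabilized by the group generated by +XII, +IZI, +IIZ; other independent generating sets are equally valid.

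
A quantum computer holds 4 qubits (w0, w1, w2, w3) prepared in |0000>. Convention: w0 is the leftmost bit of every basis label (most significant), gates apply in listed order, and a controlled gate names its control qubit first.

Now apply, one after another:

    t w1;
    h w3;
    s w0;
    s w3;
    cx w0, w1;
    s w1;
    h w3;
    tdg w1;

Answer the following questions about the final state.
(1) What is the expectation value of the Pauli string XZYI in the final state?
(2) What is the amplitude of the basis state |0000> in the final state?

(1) In the final state, XZYI has expectation 0.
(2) The final state's coefficient on |0000> equals 1/2 + I/2.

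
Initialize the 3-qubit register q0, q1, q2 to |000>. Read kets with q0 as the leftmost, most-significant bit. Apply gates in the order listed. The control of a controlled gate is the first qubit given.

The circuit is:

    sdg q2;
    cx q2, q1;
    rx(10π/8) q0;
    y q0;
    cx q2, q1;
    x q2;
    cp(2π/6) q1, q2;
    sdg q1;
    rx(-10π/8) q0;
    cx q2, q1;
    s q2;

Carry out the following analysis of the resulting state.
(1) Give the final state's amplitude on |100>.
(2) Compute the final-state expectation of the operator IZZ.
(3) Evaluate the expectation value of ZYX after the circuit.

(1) The final state's coefficient on |100> equals 0.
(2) The expectation value of IZZ is 1.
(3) The expectation value of ZYX is 0.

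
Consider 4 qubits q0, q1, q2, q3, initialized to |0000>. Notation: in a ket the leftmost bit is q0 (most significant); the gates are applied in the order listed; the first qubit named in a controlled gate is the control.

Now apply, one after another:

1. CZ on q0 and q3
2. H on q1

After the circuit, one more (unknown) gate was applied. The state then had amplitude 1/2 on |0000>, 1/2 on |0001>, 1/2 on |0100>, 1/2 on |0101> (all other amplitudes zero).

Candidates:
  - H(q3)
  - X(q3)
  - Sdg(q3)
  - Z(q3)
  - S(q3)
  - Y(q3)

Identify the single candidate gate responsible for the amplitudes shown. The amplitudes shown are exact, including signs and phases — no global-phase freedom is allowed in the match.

The applied gate was H(q3).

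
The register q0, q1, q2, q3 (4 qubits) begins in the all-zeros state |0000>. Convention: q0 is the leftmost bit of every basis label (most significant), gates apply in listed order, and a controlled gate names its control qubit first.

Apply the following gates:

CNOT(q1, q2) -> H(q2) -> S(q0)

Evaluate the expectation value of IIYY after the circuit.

The observable IIYY averages to 0.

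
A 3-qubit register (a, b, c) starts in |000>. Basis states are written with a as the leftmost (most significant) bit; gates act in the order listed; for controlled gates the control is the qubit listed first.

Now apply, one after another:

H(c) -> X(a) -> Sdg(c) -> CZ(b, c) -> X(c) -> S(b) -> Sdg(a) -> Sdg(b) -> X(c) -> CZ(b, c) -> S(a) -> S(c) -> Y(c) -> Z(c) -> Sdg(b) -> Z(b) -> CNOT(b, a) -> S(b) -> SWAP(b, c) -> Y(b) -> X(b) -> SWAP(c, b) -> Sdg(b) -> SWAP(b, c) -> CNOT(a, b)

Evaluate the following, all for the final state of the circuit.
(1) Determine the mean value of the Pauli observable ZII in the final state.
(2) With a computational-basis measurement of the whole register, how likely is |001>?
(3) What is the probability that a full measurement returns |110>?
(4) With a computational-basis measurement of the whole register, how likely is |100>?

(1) The expectation value of ZII is -1.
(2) A full measurement returns |001> with probability 0.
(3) The probability of measuring |110> is 1/2.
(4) The probability of measuring |100> is 1/2.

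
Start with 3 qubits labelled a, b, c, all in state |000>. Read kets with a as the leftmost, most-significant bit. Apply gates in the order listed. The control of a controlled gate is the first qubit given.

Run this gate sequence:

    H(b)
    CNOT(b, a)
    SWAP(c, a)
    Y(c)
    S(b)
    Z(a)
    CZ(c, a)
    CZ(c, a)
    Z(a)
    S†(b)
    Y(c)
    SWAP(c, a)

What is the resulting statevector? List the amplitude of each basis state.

After the circuit, the state carries amplitude sqrt(2)/2 on |000>, sqrt(2)/2 on |110>, and 0 on every other basis state. Key observation: the block from step 4 through step 11 cancels to the identity and can be dropped.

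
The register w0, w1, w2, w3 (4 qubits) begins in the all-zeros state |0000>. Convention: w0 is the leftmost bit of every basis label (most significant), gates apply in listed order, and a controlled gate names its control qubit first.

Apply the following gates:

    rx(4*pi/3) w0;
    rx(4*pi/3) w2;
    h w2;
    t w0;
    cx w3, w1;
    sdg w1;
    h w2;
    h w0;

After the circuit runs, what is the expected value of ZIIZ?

The observable ZIIZ averages to -sqrt(6)/4.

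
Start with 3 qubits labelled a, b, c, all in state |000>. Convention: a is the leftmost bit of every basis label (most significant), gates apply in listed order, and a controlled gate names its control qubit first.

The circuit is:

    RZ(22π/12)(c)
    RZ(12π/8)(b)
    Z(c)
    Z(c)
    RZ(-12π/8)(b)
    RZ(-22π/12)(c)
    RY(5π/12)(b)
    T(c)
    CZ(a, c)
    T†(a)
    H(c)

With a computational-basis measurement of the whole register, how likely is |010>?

Outcome |010> occurs with probability -sqrt(6)/16 + sqrt(2)/16 + 1/4. Key observation: the block from step 1 through step 6 cancels to the identity and can be dropped.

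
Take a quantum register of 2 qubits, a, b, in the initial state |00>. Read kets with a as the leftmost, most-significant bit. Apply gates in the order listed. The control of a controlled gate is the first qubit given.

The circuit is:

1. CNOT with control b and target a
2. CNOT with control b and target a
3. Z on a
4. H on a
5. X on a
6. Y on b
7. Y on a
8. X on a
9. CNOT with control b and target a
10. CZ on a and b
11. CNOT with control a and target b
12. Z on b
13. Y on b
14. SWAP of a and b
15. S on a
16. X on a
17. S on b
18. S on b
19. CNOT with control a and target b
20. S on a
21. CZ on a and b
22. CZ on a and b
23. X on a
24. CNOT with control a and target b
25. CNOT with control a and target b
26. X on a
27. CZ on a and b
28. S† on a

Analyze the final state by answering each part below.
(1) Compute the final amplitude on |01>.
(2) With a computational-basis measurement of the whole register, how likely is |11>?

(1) The amplitude on |01> is sqrt(2)/2. Key observation: steps 22-27 multiply out to the identity, so the circuit reduces to the remaining gates.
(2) A full measurement returns |11> with probability 1/2.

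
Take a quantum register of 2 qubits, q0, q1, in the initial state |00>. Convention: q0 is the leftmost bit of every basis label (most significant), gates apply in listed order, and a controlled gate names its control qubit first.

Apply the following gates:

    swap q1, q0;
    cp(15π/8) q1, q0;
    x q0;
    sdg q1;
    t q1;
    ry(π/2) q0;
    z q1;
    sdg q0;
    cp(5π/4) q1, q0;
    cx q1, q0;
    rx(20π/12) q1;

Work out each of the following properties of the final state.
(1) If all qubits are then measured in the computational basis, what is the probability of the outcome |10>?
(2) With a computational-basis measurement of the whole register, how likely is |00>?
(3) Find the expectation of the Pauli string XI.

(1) A full measurement returns |10> with probability 3/8.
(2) A full measurement returns |00> with probability 3/8.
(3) The observable XI averages to 0.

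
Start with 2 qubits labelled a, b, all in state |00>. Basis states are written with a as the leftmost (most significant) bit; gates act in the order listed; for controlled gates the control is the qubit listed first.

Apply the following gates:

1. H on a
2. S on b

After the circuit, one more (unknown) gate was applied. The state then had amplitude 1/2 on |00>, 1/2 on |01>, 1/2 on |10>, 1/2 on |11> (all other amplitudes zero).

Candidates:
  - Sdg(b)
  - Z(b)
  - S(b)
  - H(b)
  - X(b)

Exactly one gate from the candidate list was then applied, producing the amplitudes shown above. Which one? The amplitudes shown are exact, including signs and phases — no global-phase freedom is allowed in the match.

The applied gate was H(b).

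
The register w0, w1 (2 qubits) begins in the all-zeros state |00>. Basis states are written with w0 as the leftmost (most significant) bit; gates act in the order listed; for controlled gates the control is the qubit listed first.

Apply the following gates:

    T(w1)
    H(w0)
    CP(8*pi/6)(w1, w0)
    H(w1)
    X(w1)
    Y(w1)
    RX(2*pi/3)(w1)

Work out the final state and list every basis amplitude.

The final amplitudes are sqrt(3)/4 - I/4 on |00>, -sqrt(3)/4 + I/4 on |01>, sqrt(3)/4 - I/4 on |10>, -sqrt(3)/4 + I/4 on |11>.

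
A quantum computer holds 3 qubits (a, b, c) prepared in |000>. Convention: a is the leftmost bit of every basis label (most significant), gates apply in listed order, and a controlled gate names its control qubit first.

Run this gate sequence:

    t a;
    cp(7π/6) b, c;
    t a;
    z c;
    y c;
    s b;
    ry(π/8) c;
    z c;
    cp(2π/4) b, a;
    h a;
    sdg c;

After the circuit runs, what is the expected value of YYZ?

The observable YYZ averages to 0.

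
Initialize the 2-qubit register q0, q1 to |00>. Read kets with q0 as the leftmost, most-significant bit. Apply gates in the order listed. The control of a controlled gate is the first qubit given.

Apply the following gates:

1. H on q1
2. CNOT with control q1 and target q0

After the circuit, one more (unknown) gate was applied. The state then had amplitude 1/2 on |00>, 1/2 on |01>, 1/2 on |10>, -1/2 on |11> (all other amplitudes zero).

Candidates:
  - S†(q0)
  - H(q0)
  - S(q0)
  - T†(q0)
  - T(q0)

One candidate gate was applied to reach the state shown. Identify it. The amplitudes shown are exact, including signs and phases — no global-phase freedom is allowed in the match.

The unique candidate consistent with the amplitudes is H(q0).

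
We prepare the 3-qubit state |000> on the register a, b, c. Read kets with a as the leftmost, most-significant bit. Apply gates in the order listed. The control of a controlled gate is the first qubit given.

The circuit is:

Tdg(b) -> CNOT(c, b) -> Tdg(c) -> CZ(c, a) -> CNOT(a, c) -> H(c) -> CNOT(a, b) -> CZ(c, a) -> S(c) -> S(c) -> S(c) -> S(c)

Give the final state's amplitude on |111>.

The amplitude on |111> is 0.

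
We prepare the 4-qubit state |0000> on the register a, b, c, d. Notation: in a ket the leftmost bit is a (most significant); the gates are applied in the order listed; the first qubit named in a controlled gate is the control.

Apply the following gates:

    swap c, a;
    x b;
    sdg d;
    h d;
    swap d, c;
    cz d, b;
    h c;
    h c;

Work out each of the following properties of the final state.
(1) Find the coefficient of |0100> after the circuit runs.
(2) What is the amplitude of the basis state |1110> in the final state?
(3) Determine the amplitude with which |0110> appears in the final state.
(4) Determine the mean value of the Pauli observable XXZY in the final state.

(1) The final state's coefficient on |0100> equals sqrt(2)/2.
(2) The amplitude on |1110> is 0.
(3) The amplitude on |0110> is sqrt(2)/2.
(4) The observable XXZY averages to 0.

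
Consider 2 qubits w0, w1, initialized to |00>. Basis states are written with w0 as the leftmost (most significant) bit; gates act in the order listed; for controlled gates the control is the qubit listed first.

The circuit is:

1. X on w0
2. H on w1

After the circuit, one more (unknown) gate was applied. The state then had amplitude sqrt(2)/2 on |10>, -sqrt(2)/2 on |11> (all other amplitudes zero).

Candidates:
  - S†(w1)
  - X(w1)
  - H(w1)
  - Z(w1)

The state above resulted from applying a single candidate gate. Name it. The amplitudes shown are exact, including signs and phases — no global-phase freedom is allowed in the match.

It was Z(w1) that produced the state shown.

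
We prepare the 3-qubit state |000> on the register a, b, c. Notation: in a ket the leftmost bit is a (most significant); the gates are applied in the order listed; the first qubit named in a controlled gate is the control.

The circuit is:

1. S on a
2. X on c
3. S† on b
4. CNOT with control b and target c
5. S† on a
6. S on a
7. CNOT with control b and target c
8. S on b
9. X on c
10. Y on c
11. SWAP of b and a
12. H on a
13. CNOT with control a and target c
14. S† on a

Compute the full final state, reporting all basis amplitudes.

The final amplitudes are sqrt(2)*I/2 on |001>, sqrt(2)/2 on |100>, and 0 on every other basis state. Key observation: steps 2-9 multiply out to the identity, so the circuit reduces to the remaining gates.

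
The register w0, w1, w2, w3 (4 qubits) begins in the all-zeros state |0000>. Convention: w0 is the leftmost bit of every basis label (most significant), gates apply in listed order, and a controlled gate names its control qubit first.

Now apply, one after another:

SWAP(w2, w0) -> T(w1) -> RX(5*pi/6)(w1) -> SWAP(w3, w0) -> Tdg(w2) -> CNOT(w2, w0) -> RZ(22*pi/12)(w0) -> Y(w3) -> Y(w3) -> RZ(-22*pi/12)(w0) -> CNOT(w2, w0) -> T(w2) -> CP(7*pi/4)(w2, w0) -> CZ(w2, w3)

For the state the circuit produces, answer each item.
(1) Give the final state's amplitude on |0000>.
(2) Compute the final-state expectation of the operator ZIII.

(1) |0000> carries amplitude -sqrt(2)/4 + sqrt(6)/4 in the final state. Key observation: the block from step 5 through step 12 cancels to the identity and can be dropped.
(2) In the final state, ZIII has expectation 1.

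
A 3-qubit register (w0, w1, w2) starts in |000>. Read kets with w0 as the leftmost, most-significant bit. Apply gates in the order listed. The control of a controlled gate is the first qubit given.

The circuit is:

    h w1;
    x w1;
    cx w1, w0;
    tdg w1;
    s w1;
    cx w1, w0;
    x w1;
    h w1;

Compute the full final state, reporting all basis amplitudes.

The resulting statevector has amplitude 1/2 + exp(I*pi/4)/2 on |000>, -1/2 + exp(I*pi/4)/2 on |010>, and 0 on every other basis state.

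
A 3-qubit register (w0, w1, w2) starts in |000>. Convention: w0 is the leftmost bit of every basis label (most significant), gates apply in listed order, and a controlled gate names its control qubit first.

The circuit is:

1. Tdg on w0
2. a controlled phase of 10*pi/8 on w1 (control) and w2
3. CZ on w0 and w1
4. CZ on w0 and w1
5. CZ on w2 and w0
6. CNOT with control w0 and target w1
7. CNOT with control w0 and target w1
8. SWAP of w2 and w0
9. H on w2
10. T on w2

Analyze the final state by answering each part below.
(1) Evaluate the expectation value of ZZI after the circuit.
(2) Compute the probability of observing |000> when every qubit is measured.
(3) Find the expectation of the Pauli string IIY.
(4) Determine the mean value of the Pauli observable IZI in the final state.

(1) In the final state, ZZI has expectation 1.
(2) A full measurement returns |000> with probability 1/2.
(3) The expectation value of IIY is sqrt(2)/2.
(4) The observable IZI averages to 1.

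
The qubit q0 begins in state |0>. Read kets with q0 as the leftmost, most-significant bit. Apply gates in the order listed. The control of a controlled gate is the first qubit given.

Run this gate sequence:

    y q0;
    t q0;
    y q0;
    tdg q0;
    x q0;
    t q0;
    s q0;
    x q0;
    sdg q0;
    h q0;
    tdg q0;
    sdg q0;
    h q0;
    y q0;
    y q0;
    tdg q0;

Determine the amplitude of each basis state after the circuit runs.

The resulting statevector has amplitude -1/2 + exp(I*pi/4)/2 on |0>, -1/2 + exp(3*I*pi/4)/2 on |1>.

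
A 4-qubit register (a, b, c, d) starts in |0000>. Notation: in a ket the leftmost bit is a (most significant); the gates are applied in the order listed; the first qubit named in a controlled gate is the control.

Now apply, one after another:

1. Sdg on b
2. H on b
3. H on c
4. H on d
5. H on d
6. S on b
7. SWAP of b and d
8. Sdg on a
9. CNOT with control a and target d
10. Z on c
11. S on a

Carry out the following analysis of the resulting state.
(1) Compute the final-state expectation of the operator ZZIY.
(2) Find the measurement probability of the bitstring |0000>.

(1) The expectation value of ZZIY is 1. Key observation: the block from step 4 through step 5 cancels to the identity and can be dropped.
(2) A full measurement returns |0000> with probability 1/4.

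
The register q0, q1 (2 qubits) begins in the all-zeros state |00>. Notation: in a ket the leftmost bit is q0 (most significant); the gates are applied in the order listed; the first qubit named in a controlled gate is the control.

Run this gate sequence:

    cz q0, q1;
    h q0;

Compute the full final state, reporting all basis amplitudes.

The final amplitudes are sqrt(2)/2 on |00>, 0 on |01>, sqrt(2)/2 on |10>, 0 on |11>.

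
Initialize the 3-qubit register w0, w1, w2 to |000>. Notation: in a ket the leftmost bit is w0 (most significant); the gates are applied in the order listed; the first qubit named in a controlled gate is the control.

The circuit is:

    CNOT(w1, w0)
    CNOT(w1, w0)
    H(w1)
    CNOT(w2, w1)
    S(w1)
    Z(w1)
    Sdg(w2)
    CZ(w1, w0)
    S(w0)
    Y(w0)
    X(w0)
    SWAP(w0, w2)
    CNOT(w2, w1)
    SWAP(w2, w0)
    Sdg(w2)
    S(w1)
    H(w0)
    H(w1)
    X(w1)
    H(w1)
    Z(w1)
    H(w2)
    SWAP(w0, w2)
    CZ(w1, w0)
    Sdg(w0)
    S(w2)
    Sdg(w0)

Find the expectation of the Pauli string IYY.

In the final state, IYY has expectation 0. Key observation: steps 18-21 multiply out to the identity, so the circuit reduces to the remaining gates.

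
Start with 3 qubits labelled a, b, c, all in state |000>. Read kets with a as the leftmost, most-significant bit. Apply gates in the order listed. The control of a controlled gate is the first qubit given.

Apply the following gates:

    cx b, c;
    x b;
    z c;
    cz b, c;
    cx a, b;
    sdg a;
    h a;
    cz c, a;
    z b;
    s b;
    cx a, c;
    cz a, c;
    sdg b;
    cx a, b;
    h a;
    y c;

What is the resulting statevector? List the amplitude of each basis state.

After the circuit, the state carries amplitude -I/2 on |000>, 0 on |001>, 0 on |010>, -I/2 on |011>, I/2 on |100>, 0 on |101>, 0 on |110>, -I/2 on |111>.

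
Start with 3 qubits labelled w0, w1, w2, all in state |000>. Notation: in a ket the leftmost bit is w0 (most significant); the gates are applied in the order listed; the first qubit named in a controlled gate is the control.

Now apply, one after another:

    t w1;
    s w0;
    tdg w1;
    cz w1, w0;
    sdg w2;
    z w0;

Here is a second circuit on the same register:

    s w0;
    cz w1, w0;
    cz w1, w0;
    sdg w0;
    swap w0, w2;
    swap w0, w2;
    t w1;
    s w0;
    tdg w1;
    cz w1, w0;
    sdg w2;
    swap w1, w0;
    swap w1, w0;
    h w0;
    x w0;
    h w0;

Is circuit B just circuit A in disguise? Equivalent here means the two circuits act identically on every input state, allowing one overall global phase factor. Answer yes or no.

Yes — the two circuits implement the same unitary up to a global phase.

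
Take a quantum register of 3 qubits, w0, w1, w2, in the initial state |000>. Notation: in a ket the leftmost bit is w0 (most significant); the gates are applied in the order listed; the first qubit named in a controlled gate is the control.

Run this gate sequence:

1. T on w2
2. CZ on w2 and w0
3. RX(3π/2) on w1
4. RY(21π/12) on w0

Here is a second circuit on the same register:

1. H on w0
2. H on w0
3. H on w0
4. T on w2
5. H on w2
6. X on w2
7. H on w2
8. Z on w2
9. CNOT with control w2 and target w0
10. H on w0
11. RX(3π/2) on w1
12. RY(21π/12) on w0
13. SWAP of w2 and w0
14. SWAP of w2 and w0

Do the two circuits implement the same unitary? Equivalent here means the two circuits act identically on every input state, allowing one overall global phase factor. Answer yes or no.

Yes: on every input state the two circuits agree up to one overall phase factor.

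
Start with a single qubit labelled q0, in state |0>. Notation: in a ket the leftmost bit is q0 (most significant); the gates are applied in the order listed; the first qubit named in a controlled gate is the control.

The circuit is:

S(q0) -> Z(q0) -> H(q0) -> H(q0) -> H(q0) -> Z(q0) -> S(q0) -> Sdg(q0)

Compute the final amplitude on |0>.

The amplitude on |0> is sqrt(2)/2.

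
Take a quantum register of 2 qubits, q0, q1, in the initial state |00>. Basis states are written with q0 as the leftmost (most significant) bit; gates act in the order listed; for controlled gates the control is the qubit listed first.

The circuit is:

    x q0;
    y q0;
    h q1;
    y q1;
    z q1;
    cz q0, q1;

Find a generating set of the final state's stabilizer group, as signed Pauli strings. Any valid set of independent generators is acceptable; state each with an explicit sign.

The stabilizer group can be generated by +IX, +ZI, among other valid generating sets.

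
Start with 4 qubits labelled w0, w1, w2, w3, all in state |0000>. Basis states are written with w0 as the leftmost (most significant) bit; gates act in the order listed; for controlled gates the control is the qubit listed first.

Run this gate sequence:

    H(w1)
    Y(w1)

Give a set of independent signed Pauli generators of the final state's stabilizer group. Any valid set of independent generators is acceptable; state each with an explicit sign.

One valid set of independent stabilizer generators is -IXII, +ZIII, +IIZI, +IIIZ (any independent generating set of the same group is equally correct).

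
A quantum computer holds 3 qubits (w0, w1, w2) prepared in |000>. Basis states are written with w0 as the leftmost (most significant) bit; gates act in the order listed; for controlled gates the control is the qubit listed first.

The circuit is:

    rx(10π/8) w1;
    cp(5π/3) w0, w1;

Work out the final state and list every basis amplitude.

The resulting statevector has amplitude -sqrt(2 - sqrt(2))/2 on |000>, -I*sqrt(sqrt(2) + 2)/2 on |010>, and 0 on every other basis state.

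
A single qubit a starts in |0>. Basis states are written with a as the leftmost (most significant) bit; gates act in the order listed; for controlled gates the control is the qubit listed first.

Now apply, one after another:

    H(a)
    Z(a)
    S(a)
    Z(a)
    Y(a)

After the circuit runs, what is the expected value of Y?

The observable Y averages to 1.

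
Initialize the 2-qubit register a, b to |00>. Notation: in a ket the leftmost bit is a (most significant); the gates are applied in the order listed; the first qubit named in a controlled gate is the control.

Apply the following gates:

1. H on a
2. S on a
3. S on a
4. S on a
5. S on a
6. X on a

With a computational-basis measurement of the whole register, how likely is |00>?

The probability of measuring |00> is 1/2. Key observation: steps 2-5 multiply out to the identity, so the circuit reduces to the remaining gates.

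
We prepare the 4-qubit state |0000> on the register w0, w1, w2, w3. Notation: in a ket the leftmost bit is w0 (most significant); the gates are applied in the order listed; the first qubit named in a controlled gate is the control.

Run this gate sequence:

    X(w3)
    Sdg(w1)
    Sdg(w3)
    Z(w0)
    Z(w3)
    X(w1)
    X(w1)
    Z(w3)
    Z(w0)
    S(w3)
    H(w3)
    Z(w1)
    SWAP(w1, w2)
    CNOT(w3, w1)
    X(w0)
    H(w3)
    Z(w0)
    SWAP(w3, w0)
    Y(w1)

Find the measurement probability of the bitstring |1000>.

The probability of measuring |1000> is 0. Key observation: steps 3-10 multiply out to the identity, so the circuit reduces to the remaining gates.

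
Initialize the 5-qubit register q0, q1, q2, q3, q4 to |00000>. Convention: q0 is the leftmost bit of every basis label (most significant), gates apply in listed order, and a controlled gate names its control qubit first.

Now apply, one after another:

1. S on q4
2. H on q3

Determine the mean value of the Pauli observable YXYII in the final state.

The expectation value of YXYII is 0.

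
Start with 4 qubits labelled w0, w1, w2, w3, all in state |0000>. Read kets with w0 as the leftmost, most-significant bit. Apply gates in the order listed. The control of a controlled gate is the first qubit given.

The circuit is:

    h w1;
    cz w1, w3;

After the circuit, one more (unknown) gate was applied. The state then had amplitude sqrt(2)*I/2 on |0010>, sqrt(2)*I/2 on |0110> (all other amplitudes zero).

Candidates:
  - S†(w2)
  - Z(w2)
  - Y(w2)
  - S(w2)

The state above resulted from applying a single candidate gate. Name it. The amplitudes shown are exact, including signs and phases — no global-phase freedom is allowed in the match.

It was Y(w2) that produced the state shown.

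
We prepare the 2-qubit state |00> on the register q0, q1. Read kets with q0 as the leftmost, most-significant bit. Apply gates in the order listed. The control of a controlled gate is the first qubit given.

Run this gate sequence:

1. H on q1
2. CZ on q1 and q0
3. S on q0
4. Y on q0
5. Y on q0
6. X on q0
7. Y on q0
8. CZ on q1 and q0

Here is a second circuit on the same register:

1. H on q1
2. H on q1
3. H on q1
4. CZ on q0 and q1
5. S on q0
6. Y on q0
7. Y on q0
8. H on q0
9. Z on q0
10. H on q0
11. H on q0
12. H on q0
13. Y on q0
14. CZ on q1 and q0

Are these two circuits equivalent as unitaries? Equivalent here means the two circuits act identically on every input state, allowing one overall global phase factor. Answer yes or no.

Yes, they are equivalent — the unitaries differ by at most a global phase.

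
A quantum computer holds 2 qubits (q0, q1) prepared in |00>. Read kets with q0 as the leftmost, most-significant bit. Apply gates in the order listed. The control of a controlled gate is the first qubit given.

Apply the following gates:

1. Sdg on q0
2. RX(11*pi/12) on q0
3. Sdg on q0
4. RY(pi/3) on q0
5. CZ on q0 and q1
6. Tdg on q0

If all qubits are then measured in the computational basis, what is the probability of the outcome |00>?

The probability of measuring |00> is -sqrt(6)/8 + sqrt(2)/8 + 1/2.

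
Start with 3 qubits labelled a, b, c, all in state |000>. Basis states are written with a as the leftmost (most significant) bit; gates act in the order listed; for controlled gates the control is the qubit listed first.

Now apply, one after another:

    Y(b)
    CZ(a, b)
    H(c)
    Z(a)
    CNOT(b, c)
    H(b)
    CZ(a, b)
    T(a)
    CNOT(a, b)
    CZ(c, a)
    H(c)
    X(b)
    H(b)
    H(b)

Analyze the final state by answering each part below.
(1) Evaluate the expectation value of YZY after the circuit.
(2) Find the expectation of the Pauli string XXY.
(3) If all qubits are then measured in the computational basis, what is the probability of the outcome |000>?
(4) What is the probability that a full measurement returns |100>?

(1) The observable YZY averages to 0. Key observation: steps 13-14 multiply out to the identity, so the circuit reduces to the remaining gates.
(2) The observable XXY averages to 0.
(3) The probability of measuring |000> is 1/2.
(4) The probability of measuring |100> is 0.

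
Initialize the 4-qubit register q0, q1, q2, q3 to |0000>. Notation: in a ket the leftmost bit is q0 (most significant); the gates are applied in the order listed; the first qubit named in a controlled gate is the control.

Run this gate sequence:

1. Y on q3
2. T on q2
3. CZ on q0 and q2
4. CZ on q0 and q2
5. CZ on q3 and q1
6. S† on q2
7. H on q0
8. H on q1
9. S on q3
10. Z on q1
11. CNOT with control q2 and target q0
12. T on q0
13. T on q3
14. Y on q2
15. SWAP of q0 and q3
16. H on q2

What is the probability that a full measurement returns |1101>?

The probability of measuring |1101> is 1/8. Key observation: the block from step 3 through step 4 cancels to the identity and can be dropped.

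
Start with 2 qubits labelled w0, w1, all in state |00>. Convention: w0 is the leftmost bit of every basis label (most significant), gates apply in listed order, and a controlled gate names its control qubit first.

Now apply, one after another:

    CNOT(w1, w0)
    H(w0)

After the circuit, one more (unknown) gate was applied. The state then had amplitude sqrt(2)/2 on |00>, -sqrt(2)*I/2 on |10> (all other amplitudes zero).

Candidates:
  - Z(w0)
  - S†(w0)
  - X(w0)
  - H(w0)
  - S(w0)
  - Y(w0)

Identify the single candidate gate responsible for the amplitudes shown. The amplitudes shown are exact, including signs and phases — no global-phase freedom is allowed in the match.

The unique candidate consistent with the amplitudes is S†(w0).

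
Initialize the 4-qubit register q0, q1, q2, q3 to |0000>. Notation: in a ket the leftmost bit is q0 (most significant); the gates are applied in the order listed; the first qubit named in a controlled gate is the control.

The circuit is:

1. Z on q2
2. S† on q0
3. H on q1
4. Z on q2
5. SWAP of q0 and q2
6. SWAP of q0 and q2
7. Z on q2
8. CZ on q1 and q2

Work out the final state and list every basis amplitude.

After the circuit, the state carries amplitude sqrt(2)/2 on |0000>, sqrt(2)/2 on |0100>, and 0 on every other basis state.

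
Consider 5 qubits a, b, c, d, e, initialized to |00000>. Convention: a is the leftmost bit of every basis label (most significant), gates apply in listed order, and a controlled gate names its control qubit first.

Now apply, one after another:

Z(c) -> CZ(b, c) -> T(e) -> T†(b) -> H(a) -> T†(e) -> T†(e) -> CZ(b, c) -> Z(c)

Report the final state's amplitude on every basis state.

After the circuit, the state carries amplitude sqrt(2)/2 on |00000>, sqrt(2)/2 on |10000>, and 0 on every other basis state.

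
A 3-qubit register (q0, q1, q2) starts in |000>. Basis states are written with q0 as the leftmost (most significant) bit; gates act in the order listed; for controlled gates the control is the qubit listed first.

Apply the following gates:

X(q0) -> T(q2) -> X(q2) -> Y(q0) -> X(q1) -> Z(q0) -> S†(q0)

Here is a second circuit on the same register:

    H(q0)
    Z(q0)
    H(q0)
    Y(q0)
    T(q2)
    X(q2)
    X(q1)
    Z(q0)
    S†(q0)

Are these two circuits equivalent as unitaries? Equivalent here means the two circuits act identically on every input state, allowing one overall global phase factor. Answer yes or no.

Yes — the two circuits implement the same unitary up to a global phase.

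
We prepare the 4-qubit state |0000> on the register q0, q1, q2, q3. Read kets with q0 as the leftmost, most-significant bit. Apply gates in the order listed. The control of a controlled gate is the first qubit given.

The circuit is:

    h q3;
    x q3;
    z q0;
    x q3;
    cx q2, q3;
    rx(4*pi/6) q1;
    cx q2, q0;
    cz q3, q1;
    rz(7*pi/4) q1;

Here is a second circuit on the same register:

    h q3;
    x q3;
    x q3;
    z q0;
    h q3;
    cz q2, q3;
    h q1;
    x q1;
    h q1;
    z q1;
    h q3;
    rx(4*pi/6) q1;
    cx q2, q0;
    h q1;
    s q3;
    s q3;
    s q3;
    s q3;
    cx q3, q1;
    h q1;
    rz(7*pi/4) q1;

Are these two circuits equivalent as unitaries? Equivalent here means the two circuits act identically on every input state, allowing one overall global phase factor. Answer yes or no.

Yes: on every input state the two circuits agree up to one overall phase factor.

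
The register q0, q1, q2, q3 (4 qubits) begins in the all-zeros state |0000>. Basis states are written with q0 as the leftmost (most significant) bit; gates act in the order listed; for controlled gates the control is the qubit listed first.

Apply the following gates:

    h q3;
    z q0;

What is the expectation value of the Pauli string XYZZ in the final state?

The expectation value of XYZZ is 0.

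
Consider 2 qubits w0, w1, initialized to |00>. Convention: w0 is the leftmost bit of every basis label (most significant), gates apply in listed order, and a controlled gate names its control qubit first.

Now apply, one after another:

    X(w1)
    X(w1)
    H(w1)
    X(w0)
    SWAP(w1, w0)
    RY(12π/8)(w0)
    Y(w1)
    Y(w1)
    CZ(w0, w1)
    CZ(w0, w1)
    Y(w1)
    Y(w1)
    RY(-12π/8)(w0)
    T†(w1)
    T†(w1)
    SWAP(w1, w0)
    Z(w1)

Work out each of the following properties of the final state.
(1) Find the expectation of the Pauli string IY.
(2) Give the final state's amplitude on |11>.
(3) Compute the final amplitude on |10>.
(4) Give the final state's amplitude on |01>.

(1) In the final state, IY has expectation 0.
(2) The final state's coefficient on |11> equals sqrt(2)*I/2.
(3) |10> carries amplitude -sqrt(2)*I/2 in the final state.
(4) The final state's coefficient on |01> equals 0.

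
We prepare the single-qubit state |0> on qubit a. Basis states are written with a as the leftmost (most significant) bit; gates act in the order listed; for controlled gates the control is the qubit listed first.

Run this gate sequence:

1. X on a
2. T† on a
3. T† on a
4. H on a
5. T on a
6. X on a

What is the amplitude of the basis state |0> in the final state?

The final state's coefficient on |0> equals sqrt(2)*exp(3*I*pi/4)/2.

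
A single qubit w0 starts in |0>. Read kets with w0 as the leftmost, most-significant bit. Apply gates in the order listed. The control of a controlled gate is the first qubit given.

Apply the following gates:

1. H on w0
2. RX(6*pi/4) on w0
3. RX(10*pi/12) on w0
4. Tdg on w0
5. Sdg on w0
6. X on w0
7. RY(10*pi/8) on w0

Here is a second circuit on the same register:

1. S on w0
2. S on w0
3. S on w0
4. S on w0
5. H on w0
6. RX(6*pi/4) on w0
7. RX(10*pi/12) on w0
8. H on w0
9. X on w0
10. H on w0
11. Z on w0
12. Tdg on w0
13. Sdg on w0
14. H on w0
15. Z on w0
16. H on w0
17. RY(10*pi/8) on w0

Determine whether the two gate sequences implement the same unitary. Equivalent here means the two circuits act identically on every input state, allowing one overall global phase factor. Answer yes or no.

Yes, they are equivalent — the unitaries differ by at most a global phase.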